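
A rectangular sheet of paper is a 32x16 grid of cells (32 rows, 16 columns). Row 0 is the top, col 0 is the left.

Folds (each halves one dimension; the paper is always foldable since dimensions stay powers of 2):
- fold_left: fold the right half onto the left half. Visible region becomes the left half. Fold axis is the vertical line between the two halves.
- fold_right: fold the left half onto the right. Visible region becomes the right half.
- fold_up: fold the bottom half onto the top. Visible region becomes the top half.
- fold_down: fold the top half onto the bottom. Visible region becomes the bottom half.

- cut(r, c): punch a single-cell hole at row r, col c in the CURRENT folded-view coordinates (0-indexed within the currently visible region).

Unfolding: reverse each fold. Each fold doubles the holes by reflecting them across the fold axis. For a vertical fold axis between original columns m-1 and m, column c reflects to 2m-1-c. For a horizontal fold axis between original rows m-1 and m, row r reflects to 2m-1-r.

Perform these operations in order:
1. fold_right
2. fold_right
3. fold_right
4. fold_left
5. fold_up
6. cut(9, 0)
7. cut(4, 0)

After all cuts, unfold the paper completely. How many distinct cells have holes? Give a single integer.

Op 1 fold_right: fold axis v@8; visible region now rows[0,32) x cols[8,16) = 32x8
Op 2 fold_right: fold axis v@12; visible region now rows[0,32) x cols[12,16) = 32x4
Op 3 fold_right: fold axis v@14; visible region now rows[0,32) x cols[14,16) = 32x2
Op 4 fold_left: fold axis v@15; visible region now rows[0,32) x cols[14,15) = 32x1
Op 5 fold_up: fold axis h@16; visible region now rows[0,16) x cols[14,15) = 16x1
Op 6 cut(9, 0): punch at orig (9,14); cuts so far [(9, 14)]; region rows[0,16) x cols[14,15) = 16x1
Op 7 cut(4, 0): punch at orig (4,14); cuts so far [(4, 14), (9, 14)]; region rows[0,16) x cols[14,15) = 16x1
Unfold 1 (reflect across h@16): 4 holes -> [(4, 14), (9, 14), (22, 14), (27, 14)]
Unfold 2 (reflect across v@15): 8 holes -> [(4, 14), (4, 15), (9, 14), (9, 15), (22, 14), (22, 15), (27, 14), (27, 15)]
Unfold 3 (reflect across v@14): 16 holes -> [(4, 12), (4, 13), (4, 14), (4, 15), (9, 12), (9, 13), (9, 14), (9, 15), (22, 12), (22, 13), (22, 14), (22, 15), (27, 12), (27, 13), (27, 14), (27, 15)]
Unfold 4 (reflect across v@12): 32 holes -> [(4, 8), (4, 9), (4, 10), (4, 11), (4, 12), (4, 13), (4, 14), (4, 15), (9, 8), (9, 9), (9, 10), (9, 11), (9, 12), (9, 13), (9, 14), (9, 15), (22, 8), (22, 9), (22, 10), (22, 11), (22, 12), (22, 13), (22, 14), (22, 15), (27, 8), (27, 9), (27, 10), (27, 11), (27, 12), (27, 13), (27, 14), (27, 15)]
Unfold 5 (reflect across v@8): 64 holes -> [(4, 0), (4, 1), (4, 2), (4, 3), (4, 4), (4, 5), (4, 6), (4, 7), (4, 8), (4, 9), (4, 10), (4, 11), (4, 12), (4, 13), (4, 14), (4, 15), (9, 0), (9, 1), (9, 2), (9, 3), (9, 4), (9, 5), (9, 6), (9, 7), (9, 8), (9, 9), (9, 10), (9, 11), (9, 12), (9, 13), (9, 14), (9, 15), (22, 0), (22, 1), (22, 2), (22, 3), (22, 4), (22, 5), (22, 6), (22, 7), (22, 8), (22, 9), (22, 10), (22, 11), (22, 12), (22, 13), (22, 14), (22, 15), (27, 0), (27, 1), (27, 2), (27, 3), (27, 4), (27, 5), (27, 6), (27, 7), (27, 8), (27, 9), (27, 10), (27, 11), (27, 12), (27, 13), (27, 14), (27, 15)]

Answer: 64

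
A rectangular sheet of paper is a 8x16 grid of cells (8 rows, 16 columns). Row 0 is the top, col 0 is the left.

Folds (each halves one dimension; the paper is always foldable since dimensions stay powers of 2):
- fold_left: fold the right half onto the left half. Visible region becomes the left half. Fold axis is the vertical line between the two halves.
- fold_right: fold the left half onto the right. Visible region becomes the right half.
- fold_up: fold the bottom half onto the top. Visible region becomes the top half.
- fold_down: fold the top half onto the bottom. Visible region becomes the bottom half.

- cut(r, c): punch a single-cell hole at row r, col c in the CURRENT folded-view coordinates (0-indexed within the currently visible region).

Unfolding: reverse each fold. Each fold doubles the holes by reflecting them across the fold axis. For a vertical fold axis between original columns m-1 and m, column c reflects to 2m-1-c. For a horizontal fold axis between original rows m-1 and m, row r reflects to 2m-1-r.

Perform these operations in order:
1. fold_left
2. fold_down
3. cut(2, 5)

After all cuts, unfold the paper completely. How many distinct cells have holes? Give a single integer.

Op 1 fold_left: fold axis v@8; visible region now rows[0,8) x cols[0,8) = 8x8
Op 2 fold_down: fold axis h@4; visible region now rows[4,8) x cols[0,8) = 4x8
Op 3 cut(2, 5): punch at orig (6,5); cuts so far [(6, 5)]; region rows[4,8) x cols[0,8) = 4x8
Unfold 1 (reflect across h@4): 2 holes -> [(1, 5), (6, 5)]
Unfold 2 (reflect across v@8): 4 holes -> [(1, 5), (1, 10), (6, 5), (6, 10)]

Answer: 4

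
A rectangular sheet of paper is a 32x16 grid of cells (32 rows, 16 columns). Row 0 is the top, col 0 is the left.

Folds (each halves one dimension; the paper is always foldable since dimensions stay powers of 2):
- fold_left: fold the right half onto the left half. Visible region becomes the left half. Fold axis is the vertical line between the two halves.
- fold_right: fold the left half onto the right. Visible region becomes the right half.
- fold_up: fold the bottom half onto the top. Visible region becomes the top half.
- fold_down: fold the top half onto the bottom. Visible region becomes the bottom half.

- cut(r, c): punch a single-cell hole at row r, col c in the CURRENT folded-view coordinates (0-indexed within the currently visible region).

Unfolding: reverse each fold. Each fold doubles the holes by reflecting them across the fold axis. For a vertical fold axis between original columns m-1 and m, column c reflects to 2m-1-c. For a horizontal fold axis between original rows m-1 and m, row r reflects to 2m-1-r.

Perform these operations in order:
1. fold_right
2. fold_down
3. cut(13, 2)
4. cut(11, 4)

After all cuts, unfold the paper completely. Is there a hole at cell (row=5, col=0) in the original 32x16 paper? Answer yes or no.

Op 1 fold_right: fold axis v@8; visible region now rows[0,32) x cols[8,16) = 32x8
Op 2 fold_down: fold axis h@16; visible region now rows[16,32) x cols[8,16) = 16x8
Op 3 cut(13, 2): punch at orig (29,10); cuts so far [(29, 10)]; region rows[16,32) x cols[8,16) = 16x8
Op 4 cut(11, 4): punch at orig (27,12); cuts so far [(27, 12), (29, 10)]; region rows[16,32) x cols[8,16) = 16x8
Unfold 1 (reflect across h@16): 4 holes -> [(2, 10), (4, 12), (27, 12), (29, 10)]
Unfold 2 (reflect across v@8): 8 holes -> [(2, 5), (2, 10), (4, 3), (4, 12), (27, 3), (27, 12), (29, 5), (29, 10)]
Holes: [(2, 5), (2, 10), (4, 3), (4, 12), (27, 3), (27, 12), (29, 5), (29, 10)]

Answer: no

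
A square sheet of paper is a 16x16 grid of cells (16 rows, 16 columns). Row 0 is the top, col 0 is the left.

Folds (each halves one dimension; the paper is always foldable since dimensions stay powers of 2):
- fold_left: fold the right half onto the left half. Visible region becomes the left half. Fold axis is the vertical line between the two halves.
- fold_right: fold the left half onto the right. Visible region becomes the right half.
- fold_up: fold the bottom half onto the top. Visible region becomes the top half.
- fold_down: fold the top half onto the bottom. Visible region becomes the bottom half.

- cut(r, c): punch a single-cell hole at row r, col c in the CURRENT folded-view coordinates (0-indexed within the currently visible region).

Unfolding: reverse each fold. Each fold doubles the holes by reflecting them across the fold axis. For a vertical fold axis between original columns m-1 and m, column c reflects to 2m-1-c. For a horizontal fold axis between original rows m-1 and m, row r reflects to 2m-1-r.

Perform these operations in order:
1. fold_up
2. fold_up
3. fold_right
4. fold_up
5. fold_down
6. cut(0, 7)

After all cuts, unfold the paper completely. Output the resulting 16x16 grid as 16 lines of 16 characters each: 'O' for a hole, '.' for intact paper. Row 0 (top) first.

Op 1 fold_up: fold axis h@8; visible region now rows[0,8) x cols[0,16) = 8x16
Op 2 fold_up: fold axis h@4; visible region now rows[0,4) x cols[0,16) = 4x16
Op 3 fold_right: fold axis v@8; visible region now rows[0,4) x cols[8,16) = 4x8
Op 4 fold_up: fold axis h@2; visible region now rows[0,2) x cols[8,16) = 2x8
Op 5 fold_down: fold axis h@1; visible region now rows[1,2) x cols[8,16) = 1x8
Op 6 cut(0, 7): punch at orig (1,15); cuts so far [(1, 15)]; region rows[1,2) x cols[8,16) = 1x8
Unfold 1 (reflect across h@1): 2 holes -> [(0, 15), (1, 15)]
Unfold 2 (reflect across h@2): 4 holes -> [(0, 15), (1, 15), (2, 15), (3, 15)]
Unfold 3 (reflect across v@8): 8 holes -> [(0, 0), (0, 15), (1, 0), (1, 15), (2, 0), (2, 15), (3, 0), (3, 15)]
Unfold 4 (reflect across h@4): 16 holes -> [(0, 0), (0, 15), (1, 0), (1, 15), (2, 0), (2, 15), (3, 0), (3, 15), (4, 0), (4, 15), (5, 0), (5, 15), (6, 0), (6, 15), (7, 0), (7, 15)]
Unfold 5 (reflect across h@8): 32 holes -> [(0, 0), (0, 15), (1, 0), (1, 15), (2, 0), (2, 15), (3, 0), (3, 15), (4, 0), (4, 15), (5, 0), (5, 15), (6, 0), (6, 15), (7, 0), (7, 15), (8, 0), (8, 15), (9, 0), (9, 15), (10, 0), (10, 15), (11, 0), (11, 15), (12, 0), (12, 15), (13, 0), (13, 15), (14, 0), (14, 15), (15, 0), (15, 15)]

Answer: O..............O
O..............O
O..............O
O..............O
O..............O
O..............O
O..............O
O..............O
O..............O
O..............O
O..............O
O..............O
O..............O
O..............O
O..............O
O..............O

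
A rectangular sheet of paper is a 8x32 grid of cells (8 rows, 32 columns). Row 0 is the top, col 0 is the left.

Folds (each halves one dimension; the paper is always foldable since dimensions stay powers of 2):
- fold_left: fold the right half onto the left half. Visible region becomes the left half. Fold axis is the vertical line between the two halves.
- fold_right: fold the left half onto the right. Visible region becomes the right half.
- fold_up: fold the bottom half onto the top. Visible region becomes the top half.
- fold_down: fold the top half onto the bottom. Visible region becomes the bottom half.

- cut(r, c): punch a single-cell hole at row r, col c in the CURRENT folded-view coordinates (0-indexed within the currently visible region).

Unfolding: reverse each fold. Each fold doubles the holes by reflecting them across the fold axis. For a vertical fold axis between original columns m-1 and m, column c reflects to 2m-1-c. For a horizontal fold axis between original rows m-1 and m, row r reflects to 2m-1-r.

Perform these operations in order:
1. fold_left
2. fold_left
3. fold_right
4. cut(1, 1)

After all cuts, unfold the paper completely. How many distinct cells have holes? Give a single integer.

Op 1 fold_left: fold axis v@16; visible region now rows[0,8) x cols[0,16) = 8x16
Op 2 fold_left: fold axis v@8; visible region now rows[0,8) x cols[0,8) = 8x8
Op 3 fold_right: fold axis v@4; visible region now rows[0,8) x cols[4,8) = 8x4
Op 4 cut(1, 1): punch at orig (1,5); cuts so far [(1, 5)]; region rows[0,8) x cols[4,8) = 8x4
Unfold 1 (reflect across v@4): 2 holes -> [(1, 2), (1, 5)]
Unfold 2 (reflect across v@8): 4 holes -> [(1, 2), (1, 5), (1, 10), (1, 13)]
Unfold 3 (reflect across v@16): 8 holes -> [(1, 2), (1, 5), (1, 10), (1, 13), (1, 18), (1, 21), (1, 26), (1, 29)]

Answer: 8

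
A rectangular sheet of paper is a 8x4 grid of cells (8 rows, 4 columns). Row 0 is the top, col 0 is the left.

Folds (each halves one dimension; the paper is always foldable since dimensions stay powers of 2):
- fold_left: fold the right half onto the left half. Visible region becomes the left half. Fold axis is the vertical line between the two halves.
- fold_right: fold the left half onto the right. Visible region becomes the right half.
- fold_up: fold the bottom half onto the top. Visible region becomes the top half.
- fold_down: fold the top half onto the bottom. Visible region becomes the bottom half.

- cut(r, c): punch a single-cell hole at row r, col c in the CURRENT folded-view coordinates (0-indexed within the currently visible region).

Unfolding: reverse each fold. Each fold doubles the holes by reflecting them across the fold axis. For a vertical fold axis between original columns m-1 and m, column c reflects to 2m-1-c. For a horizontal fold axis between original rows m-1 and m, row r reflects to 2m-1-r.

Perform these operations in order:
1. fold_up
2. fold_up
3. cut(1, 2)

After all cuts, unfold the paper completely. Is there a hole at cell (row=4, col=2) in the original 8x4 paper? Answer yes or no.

Answer: no

Derivation:
Op 1 fold_up: fold axis h@4; visible region now rows[0,4) x cols[0,4) = 4x4
Op 2 fold_up: fold axis h@2; visible region now rows[0,2) x cols[0,4) = 2x4
Op 3 cut(1, 2): punch at orig (1,2); cuts so far [(1, 2)]; region rows[0,2) x cols[0,4) = 2x4
Unfold 1 (reflect across h@2): 2 holes -> [(1, 2), (2, 2)]
Unfold 2 (reflect across h@4): 4 holes -> [(1, 2), (2, 2), (5, 2), (6, 2)]
Holes: [(1, 2), (2, 2), (5, 2), (6, 2)]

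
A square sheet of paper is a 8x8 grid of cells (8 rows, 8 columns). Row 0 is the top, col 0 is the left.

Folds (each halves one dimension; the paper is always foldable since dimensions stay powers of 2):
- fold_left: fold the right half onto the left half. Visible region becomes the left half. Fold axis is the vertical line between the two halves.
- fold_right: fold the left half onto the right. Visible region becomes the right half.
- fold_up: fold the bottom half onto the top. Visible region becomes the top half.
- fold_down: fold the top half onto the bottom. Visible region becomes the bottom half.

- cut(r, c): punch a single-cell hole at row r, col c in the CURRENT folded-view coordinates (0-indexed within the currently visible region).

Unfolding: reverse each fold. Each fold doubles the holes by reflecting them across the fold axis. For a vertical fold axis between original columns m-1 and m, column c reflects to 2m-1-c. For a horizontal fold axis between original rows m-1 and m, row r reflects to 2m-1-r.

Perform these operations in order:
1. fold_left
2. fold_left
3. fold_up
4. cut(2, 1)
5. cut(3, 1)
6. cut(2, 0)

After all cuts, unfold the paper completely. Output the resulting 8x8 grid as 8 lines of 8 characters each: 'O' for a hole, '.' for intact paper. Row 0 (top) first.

Op 1 fold_left: fold axis v@4; visible region now rows[0,8) x cols[0,4) = 8x4
Op 2 fold_left: fold axis v@2; visible region now rows[0,8) x cols[0,2) = 8x2
Op 3 fold_up: fold axis h@4; visible region now rows[0,4) x cols[0,2) = 4x2
Op 4 cut(2, 1): punch at orig (2,1); cuts so far [(2, 1)]; region rows[0,4) x cols[0,2) = 4x2
Op 5 cut(3, 1): punch at orig (3,1); cuts so far [(2, 1), (3, 1)]; region rows[0,4) x cols[0,2) = 4x2
Op 6 cut(2, 0): punch at orig (2,0); cuts so far [(2, 0), (2, 1), (3, 1)]; region rows[0,4) x cols[0,2) = 4x2
Unfold 1 (reflect across h@4): 6 holes -> [(2, 0), (2, 1), (3, 1), (4, 1), (5, 0), (5, 1)]
Unfold 2 (reflect across v@2): 12 holes -> [(2, 0), (2, 1), (2, 2), (2, 3), (3, 1), (3, 2), (4, 1), (4, 2), (5, 0), (5, 1), (5, 2), (5, 3)]
Unfold 3 (reflect across v@4): 24 holes -> [(2, 0), (2, 1), (2, 2), (2, 3), (2, 4), (2, 5), (2, 6), (2, 7), (3, 1), (3, 2), (3, 5), (3, 6), (4, 1), (4, 2), (4, 5), (4, 6), (5, 0), (5, 1), (5, 2), (5, 3), (5, 4), (5, 5), (5, 6), (5, 7)]

Answer: ........
........
OOOOOOOO
.OO..OO.
.OO..OO.
OOOOOOOO
........
........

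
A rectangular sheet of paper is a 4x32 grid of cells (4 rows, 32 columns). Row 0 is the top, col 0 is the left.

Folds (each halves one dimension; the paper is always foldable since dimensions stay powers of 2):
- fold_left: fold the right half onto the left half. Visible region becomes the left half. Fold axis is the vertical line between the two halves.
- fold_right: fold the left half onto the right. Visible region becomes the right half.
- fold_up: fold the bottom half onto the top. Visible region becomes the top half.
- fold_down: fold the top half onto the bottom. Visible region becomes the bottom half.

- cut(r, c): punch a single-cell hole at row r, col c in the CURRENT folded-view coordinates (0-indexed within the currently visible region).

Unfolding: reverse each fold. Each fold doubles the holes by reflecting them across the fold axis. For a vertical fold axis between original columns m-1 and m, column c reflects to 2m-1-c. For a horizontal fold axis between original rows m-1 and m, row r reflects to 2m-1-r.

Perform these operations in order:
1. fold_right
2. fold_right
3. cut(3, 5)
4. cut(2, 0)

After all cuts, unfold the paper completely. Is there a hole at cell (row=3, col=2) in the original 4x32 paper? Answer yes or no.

Op 1 fold_right: fold axis v@16; visible region now rows[0,4) x cols[16,32) = 4x16
Op 2 fold_right: fold axis v@24; visible region now rows[0,4) x cols[24,32) = 4x8
Op 3 cut(3, 5): punch at orig (3,29); cuts so far [(3, 29)]; region rows[0,4) x cols[24,32) = 4x8
Op 4 cut(2, 0): punch at orig (2,24); cuts so far [(2, 24), (3, 29)]; region rows[0,4) x cols[24,32) = 4x8
Unfold 1 (reflect across v@24): 4 holes -> [(2, 23), (2, 24), (3, 18), (3, 29)]
Unfold 2 (reflect across v@16): 8 holes -> [(2, 7), (2, 8), (2, 23), (2, 24), (3, 2), (3, 13), (3, 18), (3, 29)]
Holes: [(2, 7), (2, 8), (2, 23), (2, 24), (3, 2), (3, 13), (3, 18), (3, 29)]

Answer: yes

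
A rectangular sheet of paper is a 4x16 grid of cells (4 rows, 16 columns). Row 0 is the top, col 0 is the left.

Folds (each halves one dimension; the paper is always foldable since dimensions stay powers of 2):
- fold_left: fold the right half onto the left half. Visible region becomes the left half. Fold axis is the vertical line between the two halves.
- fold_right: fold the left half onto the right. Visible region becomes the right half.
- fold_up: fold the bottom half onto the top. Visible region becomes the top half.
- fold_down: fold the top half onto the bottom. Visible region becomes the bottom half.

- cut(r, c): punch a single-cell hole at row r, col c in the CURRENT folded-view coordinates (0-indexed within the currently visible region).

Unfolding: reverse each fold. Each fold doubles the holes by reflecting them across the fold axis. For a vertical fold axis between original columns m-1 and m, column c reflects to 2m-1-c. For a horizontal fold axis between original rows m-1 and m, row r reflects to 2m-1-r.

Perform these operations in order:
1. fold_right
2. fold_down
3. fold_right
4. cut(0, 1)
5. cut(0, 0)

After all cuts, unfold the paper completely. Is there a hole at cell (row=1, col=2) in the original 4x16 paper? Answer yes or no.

Answer: yes

Derivation:
Op 1 fold_right: fold axis v@8; visible region now rows[0,4) x cols[8,16) = 4x8
Op 2 fold_down: fold axis h@2; visible region now rows[2,4) x cols[8,16) = 2x8
Op 3 fold_right: fold axis v@12; visible region now rows[2,4) x cols[12,16) = 2x4
Op 4 cut(0, 1): punch at orig (2,13); cuts so far [(2, 13)]; region rows[2,4) x cols[12,16) = 2x4
Op 5 cut(0, 0): punch at orig (2,12); cuts so far [(2, 12), (2, 13)]; region rows[2,4) x cols[12,16) = 2x4
Unfold 1 (reflect across v@12): 4 holes -> [(2, 10), (2, 11), (2, 12), (2, 13)]
Unfold 2 (reflect across h@2): 8 holes -> [(1, 10), (1, 11), (1, 12), (1, 13), (2, 10), (2, 11), (2, 12), (2, 13)]
Unfold 3 (reflect across v@8): 16 holes -> [(1, 2), (1, 3), (1, 4), (1, 5), (1, 10), (1, 11), (1, 12), (1, 13), (2, 2), (2, 3), (2, 4), (2, 5), (2, 10), (2, 11), (2, 12), (2, 13)]
Holes: [(1, 2), (1, 3), (1, 4), (1, 5), (1, 10), (1, 11), (1, 12), (1, 13), (2, 2), (2, 3), (2, 4), (2, 5), (2, 10), (2, 11), (2, 12), (2, 13)]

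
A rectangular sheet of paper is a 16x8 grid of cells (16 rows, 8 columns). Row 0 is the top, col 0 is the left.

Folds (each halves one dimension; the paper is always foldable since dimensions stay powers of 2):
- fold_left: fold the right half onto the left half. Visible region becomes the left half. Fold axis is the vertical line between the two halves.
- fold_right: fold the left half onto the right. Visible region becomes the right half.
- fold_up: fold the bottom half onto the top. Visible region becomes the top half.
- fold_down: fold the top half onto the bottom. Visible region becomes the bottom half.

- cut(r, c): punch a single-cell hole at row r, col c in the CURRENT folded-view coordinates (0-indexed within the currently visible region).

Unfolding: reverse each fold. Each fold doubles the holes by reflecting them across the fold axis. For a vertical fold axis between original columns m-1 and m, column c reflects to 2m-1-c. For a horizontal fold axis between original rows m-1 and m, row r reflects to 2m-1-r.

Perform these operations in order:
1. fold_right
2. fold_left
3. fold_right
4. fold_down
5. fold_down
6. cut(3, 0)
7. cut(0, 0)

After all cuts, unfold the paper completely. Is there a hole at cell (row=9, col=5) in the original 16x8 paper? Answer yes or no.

Op 1 fold_right: fold axis v@4; visible region now rows[0,16) x cols[4,8) = 16x4
Op 2 fold_left: fold axis v@6; visible region now rows[0,16) x cols[4,6) = 16x2
Op 3 fold_right: fold axis v@5; visible region now rows[0,16) x cols[5,6) = 16x1
Op 4 fold_down: fold axis h@8; visible region now rows[8,16) x cols[5,6) = 8x1
Op 5 fold_down: fold axis h@12; visible region now rows[12,16) x cols[5,6) = 4x1
Op 6 cut(3, 0): punch at orig (15,5); cuts so far [(15, 5)]; region rows[12,16) x cols[5,6) = 4x1
Op 7 cut(0, 0): punch at orig (12,5); cuts so far [(12, 5), (15, 5)]; region rows[12,16) x cols[5,6) = 4x1
Unfold 1 (reflect across h@12): 4 holes -> [(8, 5), (11, 5), (12, 5), (15, 5)]
Unfold 2 (reflect across h@8): 8 holes -> [(0, 5), (3, 5), (4, 5), (7, 5), (8, 5), (11, 5), (12, 5), (15, 5)]
Unfold 3 (reflect across v@5): 16 holes -> [(0, 4), (0, 5), (3, 4), (3, 5), (4, 4), (4, 5), (7, 4), (7, 5), (8, 4), (8, 5), (11, 4), (11, 5), (12, 4), (12, 5), (15, 4), (15, 5)]
Unfold 4 (reflect across v@6): 32 holes -> [(0, 4), (0, 5), (0, 6), (0, 7), (3, 4), (3, 5), (3, 6), (3, 7), (4, 4), (4, 5), (4, 6), (4, 7), (7, 4), (7, 5), (7, 6), (7, 7), (8, 4), (8, 5), (8, 6), (8, 7), (11, 4), (11, 5), (11, 6), (11, 7), (12, 4), (12, 5), (12, 6), (12, 7), (15, 4), (15, 5), (15, 6), (15, 7)]
Unfold 5 (reflect across v@4): 64 holes -> [(0, 0), (0, 1), (0, 2), (0, 3), (0, 4), (0, 5), (0, 6), (0, 7), (3, 0), (3, 1), (3, 2), (3, 3), (3, 4), (3, 5), (3, 6), (3, 7), (4, 0), (4, 1), (4, 2), (4, 3), (4, 4), (4, 5), (4, 6), (4, 7), (7, 0), (7, 1), (7, 2), (7, 3), (7, 4), (7, 5), (7, 6), (7, 7), (8, 0), (8, 1), (8, 2), (8, 3), (8, 4), (8, 5), (8, 6), (8, 7), (11, 0), (11, 1), (11, 2), (11, 3), (11, 4), (11, 5), (11, 6), (11, 7), (12, 0), (12, 1), (12, 2), (12, 3), (12, 4), (12, 5), (12, 6), (12, 7), (15, 0), (15, 1), (15, 2), (15, 3), (15, 4), (15, 5), (15, 6), (15, 7)]
Holes: [(0, 0), (0, 1), (0, 2), (0, 3), (0, 4), (0, 5), (0, 6), (0, 7), (3, 0), (3, 1), (3, 2), (3, 3), (3, 4), (3, 5), (3, 6), (3, 7), (4, 0), (4, 1), (4, 2), (4, 3), (4, 4), (4, 5), (4, 6), (4, 7), (7, 0), (7, 1), (7, 2), (7, 3), (7, 4), (7, 5), (7, 6), (7, 7), (8, 0), (8, 1), (8, 2), (8, 3), (8, 4), (8, 5), (8, 6), (8, 7), (11, 0), (11, 1), (11, 2), (11, 3), (11, 4), (11, 5), (11, 6), (11, 7), (12, 0), (12, 1), (12, 2), (12, 3), (12, 4), (12, 5), (12, 6), (12, 7), (15, 0), (15, 1), (15, 2), (15, 3), (15, 4), (15, 5), (15, 6), (15, 7)]

Answer: no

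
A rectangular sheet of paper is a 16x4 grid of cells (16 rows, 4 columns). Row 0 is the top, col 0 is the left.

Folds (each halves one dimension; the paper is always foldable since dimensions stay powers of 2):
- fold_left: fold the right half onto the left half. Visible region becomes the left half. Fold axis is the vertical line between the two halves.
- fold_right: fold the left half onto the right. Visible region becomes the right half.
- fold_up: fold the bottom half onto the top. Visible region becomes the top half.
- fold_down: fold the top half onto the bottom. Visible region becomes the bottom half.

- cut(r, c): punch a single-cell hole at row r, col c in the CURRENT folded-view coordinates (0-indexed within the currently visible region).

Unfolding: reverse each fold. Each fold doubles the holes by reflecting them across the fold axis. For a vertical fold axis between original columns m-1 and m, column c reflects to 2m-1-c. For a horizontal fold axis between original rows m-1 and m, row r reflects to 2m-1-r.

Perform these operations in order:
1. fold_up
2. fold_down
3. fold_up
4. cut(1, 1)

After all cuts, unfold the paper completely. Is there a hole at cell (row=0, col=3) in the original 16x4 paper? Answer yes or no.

Op 1 fold_up: fold axis h@8; visible region now rows[0,8) x cols[0,4) = 8x4
Op 2 fold_down: fold axis h@4; visible region now rows[4,8) x cols[0,4) = 4x4
Op 3 fold_up: fold axis h@6; visible region now rows[4,6) x cols[0,4) = 2x4
Op 4 cut(1, 1): punch at orig (5,1); cuts so far [(5, 1)]; region rows[4,6) x cols[0,4) = 2x4
Unfold 1 (reflect across h@6): 2 holes -> [(5, 1), (6, 1)]
Unfold 2 (reflect across h@4): 4 holes -> [(1, 1), (2, 1), (5, 1), (6, 1)]
Unfold 3 (reflect across h@8): 8 holes -> [(1, 1), (2, 1), (5, 1), (6, 1), (9, 1), (10, 1), (13, 1), (14, 1)]
Holes: [(1, 1), (2, 1), (5, 1), (6, 1), (9, 1), (10, 1), (13, 1), (14, 1)]

Answer: no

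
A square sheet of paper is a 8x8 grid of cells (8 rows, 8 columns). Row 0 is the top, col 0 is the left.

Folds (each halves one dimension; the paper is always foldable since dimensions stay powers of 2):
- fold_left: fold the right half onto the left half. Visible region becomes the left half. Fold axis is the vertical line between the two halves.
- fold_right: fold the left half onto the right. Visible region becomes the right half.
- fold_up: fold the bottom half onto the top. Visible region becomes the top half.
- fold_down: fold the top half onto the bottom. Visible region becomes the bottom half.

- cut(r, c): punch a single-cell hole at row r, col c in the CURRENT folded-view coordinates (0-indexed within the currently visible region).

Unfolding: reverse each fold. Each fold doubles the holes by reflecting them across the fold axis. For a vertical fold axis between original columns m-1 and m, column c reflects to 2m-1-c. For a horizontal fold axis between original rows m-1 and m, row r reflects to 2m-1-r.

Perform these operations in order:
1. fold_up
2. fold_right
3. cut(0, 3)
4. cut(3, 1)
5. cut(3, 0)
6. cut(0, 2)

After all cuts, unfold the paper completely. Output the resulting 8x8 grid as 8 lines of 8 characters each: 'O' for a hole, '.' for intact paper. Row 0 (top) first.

Op 1 fold_up: fold axis h@4; visible region now rows[0,4) x cols[0,8) = 4x8
Op 2 fold_right: fold axis v@4; visible region now rows[0,4) x cols[4,8) = 4x4
Op 3 cut(0, 3): punch at orig (0,7); cuts so far [(0, 7)]; region rows[0,4) x cols[4,8) = 4x4
Op 4 cut(3, 1): punch at orig (3,5); cuts so far [(0, 7), (3, 5)]; region rows[0,4) x cols[4,8) = 4x4
Op 5 cut(3, 0): punch at orig (3,4); cuts so far [(0, 7), (3, 4), (3, 5)]; region rows[0,4) x cols[4,8) = 4x4
Op 6 cut(0, 2): punch at orig (0,6); cuts so far [(0, 6), (0, 7), (3, 4), (3, 5)]; region rows[0,4) x cols[4,8) = 4x4
Unfold 1 (reflect across v@4): 8 holes -> [(0, 0), (0, 1), (0, 6), (0, 7), (3, 2), (3, 3), (3, 4), (3, 5)]
Unfold 2 (reflect across h@4): 16 holes -> [(0, 0), (0, 1), (0, 6), (0, 7), (3, 2), (3, 3), (3, 4), (3, 5), (4, 2), (4, 3), (4, 4), (4, 5), (7, 0), (7, 1), (7, 6), (7, 7)]

Answer: OO....OO
........
........
..OOOO..
..OOOO..
........
........
OO....OO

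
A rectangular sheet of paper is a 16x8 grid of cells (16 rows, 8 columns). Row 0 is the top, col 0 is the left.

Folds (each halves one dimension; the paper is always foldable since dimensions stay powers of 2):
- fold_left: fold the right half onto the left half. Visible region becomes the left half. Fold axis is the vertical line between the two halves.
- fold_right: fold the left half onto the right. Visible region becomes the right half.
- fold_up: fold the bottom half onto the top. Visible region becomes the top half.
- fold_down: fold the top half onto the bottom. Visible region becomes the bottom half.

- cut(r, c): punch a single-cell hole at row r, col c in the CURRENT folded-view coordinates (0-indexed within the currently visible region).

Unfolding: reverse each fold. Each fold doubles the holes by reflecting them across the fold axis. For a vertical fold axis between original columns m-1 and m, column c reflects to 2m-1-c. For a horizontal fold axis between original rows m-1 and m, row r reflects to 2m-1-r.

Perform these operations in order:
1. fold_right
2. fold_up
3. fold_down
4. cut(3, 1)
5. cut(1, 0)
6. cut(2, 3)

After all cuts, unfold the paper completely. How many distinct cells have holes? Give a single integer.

Op 1 fold_right: fold axis v@4; visible region now rows[0,16) x cols[4,8) = 16x4
Op 2 fold_up: fold axis h@8; visible region now rows[0,8) x cols[4,8) = 8x4
Op 3 fold_down: fold axis h@4; visible region now rows[4,8) x cols[4,8) = 4x4
Op 4 cut(3, 1): punch at orig (7,5); cuts so far [(7, 5)]; region rows[4,8) x cols[4,8) = 4x4
Op 5 cut(1, 0): punch at orig (5,4); cuts so far [(5, 4), (7, 5)]; region rows[4,8) x cols[4,8) = 4x4
Op 6 cut(2, 3): punch at orig (6,7); cuts so far [(5, 4), (6, 7), (7, 5)]; region rows[4,8) x cols[4,8) = 4x4
Unfold 1 (reflect across h@4): 6 holes -> [(0, 5), (1, 7), (2, 4), (5, 4), (6, 7), (7, 5)]
Unfold 2 (reflect across h@8): 12 holes -> [(0, 5), (1, 7), (2, 4), (5, 4), (6, 7), (7, 5), (8, 5), (9, 7), (10, 4), (13, 4), (14, 7), (15, 5)]
Unfold 3 (reflect across v@4): 24 holes -> [(0, 2), (0, 5), (1, 0), (1, 7), (2, 3), (2, 4), (5, 3), (5, 4), (6, 0), (6, 7), (7, 2), (7, 5), (8, 2), (8, 5), (9, 0), (9, 7), (10, 3), (10, 4), (13, 3), (13, 4), (14, 0), (14, 7), (15, 2), (15, 5)]

Answer: 24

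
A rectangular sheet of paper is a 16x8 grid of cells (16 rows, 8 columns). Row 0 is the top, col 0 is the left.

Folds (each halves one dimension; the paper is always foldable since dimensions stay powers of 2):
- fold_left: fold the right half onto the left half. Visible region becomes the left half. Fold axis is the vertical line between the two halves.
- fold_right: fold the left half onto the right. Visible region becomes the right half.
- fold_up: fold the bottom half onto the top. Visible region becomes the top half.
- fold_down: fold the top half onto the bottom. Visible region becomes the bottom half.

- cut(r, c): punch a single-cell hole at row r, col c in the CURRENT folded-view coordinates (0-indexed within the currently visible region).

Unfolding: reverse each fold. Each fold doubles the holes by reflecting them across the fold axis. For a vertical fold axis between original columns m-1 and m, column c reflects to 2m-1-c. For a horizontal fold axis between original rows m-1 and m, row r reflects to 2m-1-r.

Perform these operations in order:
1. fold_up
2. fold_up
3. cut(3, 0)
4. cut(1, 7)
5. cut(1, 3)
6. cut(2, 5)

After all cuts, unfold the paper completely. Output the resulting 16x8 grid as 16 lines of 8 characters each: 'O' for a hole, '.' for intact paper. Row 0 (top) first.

Answer: ........
...O...O
.....O..
O.......
O.......
.....O..
...O...O
........
........
...O...O
.....O..
O.......
O.......
.....O..
...O...O
........

Derivation:
Op 1 fold_up: fold axis h@8; visible region now rows[0,8) x cols[0,8) = 8x8
Op 2 fold_up: fold axis h@4; visible region now rows[0,4) x cols[0,8) = 4x8
Op 3 cut(3, 0): punch at orig (3,0); cuts so far [(3, 0)]; region rows[0,4) x cols[0,8) = 4x8
Op 4 cut(1, 7): punch at orig (1,7); cuts so far [(1, 7), (3, 0)]; region rows[0,4) x cols[0,8) = 4x8
Op 5 cut(1, 3): punch at orig (1,3); cuts so far [(1, 3), (1, 7), (3, 0)]; region rows[0,4) x cols[0,8) = 4x8
Op 6 cut(2, 5): punch at orig (2,5); cuts so far [(1, 3), (1, 7), (2, 5), (3, 0)]; region rows[0,4) x cols[0,8) = 4x8
Unfold 1 (reflect across h@4): 8 holes -> [(1, 3), (1, 7), (2, 5), (3, 0), (4, 0), (5, 5), (6, 3), (6, 7)]
Unfold 2 (reflect across h@8): 16 holes -> [(1, 3), (1, 7), (2, 5), (3, 0), (4, 0), (5, 5), (6, 3), (6, 7), (9, 3), (9, 7), (10, 5), (11, 0), (12, 0), (13, 5), (14, 3), (14, 7)]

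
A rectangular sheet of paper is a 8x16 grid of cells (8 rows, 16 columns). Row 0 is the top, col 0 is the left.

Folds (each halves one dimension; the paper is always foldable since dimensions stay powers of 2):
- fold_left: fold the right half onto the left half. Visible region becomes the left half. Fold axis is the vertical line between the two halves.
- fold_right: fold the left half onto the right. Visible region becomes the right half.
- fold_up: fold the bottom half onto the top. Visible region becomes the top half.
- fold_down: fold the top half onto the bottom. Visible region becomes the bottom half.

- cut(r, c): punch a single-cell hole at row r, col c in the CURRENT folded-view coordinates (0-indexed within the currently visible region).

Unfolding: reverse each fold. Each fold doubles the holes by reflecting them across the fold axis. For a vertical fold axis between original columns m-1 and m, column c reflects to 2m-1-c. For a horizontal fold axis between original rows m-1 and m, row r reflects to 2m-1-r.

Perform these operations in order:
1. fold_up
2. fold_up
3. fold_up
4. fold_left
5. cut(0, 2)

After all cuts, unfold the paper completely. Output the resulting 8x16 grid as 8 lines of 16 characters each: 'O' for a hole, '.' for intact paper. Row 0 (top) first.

Op 1 fold_up: fold axis h@4; visible region now rows[0,4) x cols[0,16) = 4x16
Op 2 fold_up: fold axis h@2; visible region now rows[0,2) x cols[0,16) = 2x16
Op 3 fold_up: fold axis h@1; visible region now rows[0,1) x cols[0,16) = 1x16
Op 4 fold_left: fold axis v@8; visible region now rows[0,1) x cols[0,8) = 1x8
Op 5 cut(0, 2): punch at orig (0,2); cuts so far [(0, 2)]; region rows[0,1) x cols[0,8) = 1x8
Unfold 1 (reflect across v@8): 2 holes -> [(0, 2), (0, 13)]
Unfold 2 (reflect across h@1): 4 holes -> [(0, 2), (0, 13), (1, 2), (1, 13)]
Unfold 3 (reflect across h@2): 8 holes -> [(0, 2), (0, 13), (1, 2), (1, 13), (2, 2), (2, 13), (3, 2), (3, 13)]
Unfold 4 (reflect across h@4): 16 holes -> [(0, 2), (0, 13), (1, 2), (1, 13), (2, 2), (2, 13), (3, 2), (3, 13), (4, 2), (4, 13), (5, 2), (5, 13), (6, 2), (6, 13), (7, 2), (7, 13)]

Answer: ..O..........O..
..O..........O..
..O..........O..
..O..........O..
..O..........O..
..O..........O..
..O..........O..
..O..........O..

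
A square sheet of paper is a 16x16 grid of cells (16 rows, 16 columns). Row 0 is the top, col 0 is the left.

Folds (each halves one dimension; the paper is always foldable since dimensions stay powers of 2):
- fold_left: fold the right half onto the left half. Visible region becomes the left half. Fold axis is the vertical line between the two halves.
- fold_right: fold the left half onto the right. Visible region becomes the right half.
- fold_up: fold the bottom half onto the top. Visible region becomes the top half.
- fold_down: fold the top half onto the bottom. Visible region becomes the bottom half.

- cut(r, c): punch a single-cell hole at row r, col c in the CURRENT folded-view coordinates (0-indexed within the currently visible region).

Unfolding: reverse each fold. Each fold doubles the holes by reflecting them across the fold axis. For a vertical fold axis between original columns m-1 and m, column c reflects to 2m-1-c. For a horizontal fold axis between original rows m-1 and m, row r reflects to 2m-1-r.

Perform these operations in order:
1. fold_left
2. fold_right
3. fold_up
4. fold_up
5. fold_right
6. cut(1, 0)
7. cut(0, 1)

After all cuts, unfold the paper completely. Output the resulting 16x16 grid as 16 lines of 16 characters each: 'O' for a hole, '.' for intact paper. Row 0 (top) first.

Answer: O..OO..OO..OO..O
.OO..OO..OO..OO.
................
................
................
................
.OO..OO..OO..OO.
O..OO..OO..OO..O
O..OO..OO..OO..O
.OO..OO..OO..OO.
................
................
................
................
.OO..OO..OO..OO.
O..OO..OO..OO..O

Derivation:
Op 1 fold_left: fold axis v@8; visible region now rows[0,16) x cols[0,8) = 16x8
Op 2 fold_right: fold axis v@4; visible region now rows[0,16) x cols[4,8) = 16x4
Op 3 fold_up: fold axis h@8; visible region now rows[0,8) x cols[4,8) = 8x4
Op 4 fold_up: fold axis h@4; visible region now rows[0,4) x cols[4,8) = 4x4
Op 5 fold_right: fold axis v@6; visible region now rows[0,4) x cols[6,8) = 4x2
Op 6 cut(1, 0): punch at orig (1,6); cuts so far [(1, 6)]; region rows[0,4) x cols[6,8) = 4x2
Op 7 cut(0, 1): punch at orig (0,7); cuts so far [(0, 7), (1, 6)]; region rows[0,4) x cols[6,8) = 4x2
Unfold 1 (reflect across v@6): 4 holes -> [(0, 4), (0, 7), (1, 5), (1, 6)]
Unfold 2 (reflect across h@4): 8 holes -> [(0, 4), (0, 7), (1, 5), (1, 6), (6, 5), (6, 6), (7, 4), (7, 7)]
Unfold 3 (reflect across h@8): 16 holes -> [(0, 4), (0, 7), (1, 5), (1, 6), (6, 5), (6, 6), (7, 4), (7, 7), (8, 4), (8, 7), (9, 5), (9, 6), (14, 5), (14, 6), (15, 4), (15, 7)]
Unfold 4 (reflect across v@4): 32 holes -> [(0, 0), (0, 3), (0, 4), (0, 7), (1, 1), (1, 2), (1, 5), (1, 6), (6, 1), (6, 2), (6, 5), (6, 6), (7, 0), (7, 3), (7, 4), (7, 7), (8, 0), (8, 3), (8, 4), (8, 7), (9, 1), (9, 2), (9, 5), (9, 6), (14, 1), (14, 2), (14, 5), (14, 6), (15, 0), (15, 3), (15, 4), (15, 7)]
Unfold 5 (reflect across v@8): 64 holes -> [(0, 0), (0, 3), (0, 4), (0, 7), (0, 8), (0, 11), (0, 12), (0, 15), (1, 1), (1, 2), (1, 5), (1, 6), (1, 9), (1, 10), (1, 13), (1, 14), (6, 1), (6, 2), (6, 5), (6, 6), (6, 9), (6, 10), (6, 13), (6, 14), (7, 0), (7, 3), (7, 4), (7, 7), (7, 8), (7, 11), (7, 12), (7, 15), (8, 0), (8, 3), (8, 4), (8, 7), (8, 8), (8, 11), (8, 12), (8, 15), (9, 1), (9, 2), (9, 5), (9, 6), (9, 9), (9, 10), (9, 13), (9, 14), (14, 1), (14, 2), (14, 5), (14, 6), (14, 9), (14, 10), (14, 13), (14, 14), (15, 0), (15, 3), (15, 4), (15, 7), (15, 8), (15, 11), (15, 12), (15, 15)]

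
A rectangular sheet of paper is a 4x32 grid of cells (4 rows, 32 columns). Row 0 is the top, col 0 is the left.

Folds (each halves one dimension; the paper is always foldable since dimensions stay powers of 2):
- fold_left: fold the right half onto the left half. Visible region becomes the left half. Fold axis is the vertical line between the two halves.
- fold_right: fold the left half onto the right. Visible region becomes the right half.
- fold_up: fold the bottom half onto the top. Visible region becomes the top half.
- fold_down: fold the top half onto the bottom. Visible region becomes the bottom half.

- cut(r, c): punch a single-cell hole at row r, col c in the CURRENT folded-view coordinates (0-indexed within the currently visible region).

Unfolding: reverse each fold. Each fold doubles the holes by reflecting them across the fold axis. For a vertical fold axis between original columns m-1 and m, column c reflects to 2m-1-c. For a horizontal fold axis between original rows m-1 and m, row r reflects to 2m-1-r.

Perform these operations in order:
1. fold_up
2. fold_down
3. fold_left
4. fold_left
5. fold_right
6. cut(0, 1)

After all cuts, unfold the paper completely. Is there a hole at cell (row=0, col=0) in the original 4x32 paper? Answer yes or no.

Op 1 fold_up: fold axis h@2; visible region now rows[0,2) x cols[0,32) = 2x32
Op 2 fold_down: fold axis h@1; visible region now rows[1,2) x cols[0,32) = 1x32
Op 3 fold_left: fold axis v@16; visible region now rows[1,2) x cols[0,16) = 1x16
Op 4 fold_left: fold axis v@8; visible region now rows[1,2) x cols[0,8) = 1x8
Op 5 fold_right: fold axis v@4; visible region now rows[1,2) x cols[4,8) = 1x4
Op 6 cut(0, 1): punch at orig (1,5); cuts so far [(1, 5)]; region rows[1,2) x cols[4,8) = 1x4
Unfold 1 (reflect across v@4): 2 holes -> [(1, 2), (1, 5)]
Unfold 2 (reflect across v@8): 4 holes -> [(1, 2), (1, 5), (1, 10), (1, 13)]
Unfold 3 (reflect across v@16): 8 holes -> [(1, 2), (1, 5), (1, 10), (1, 13), (1, 18), (1, 21), (1, 26), (1, 29)]
Unfold 4 (reflect across h@1): 16 holes -> [(0, 2), (0, 5), (0, 10), (0, 13), (0, 18), (0, 21), (0, 26), (0, 29), (1, 2), (1, 5), (1, 10), (1, 13), (1, 18), (1, 21), (1, 26), (1, 29)]
Unfold 5 (reflect across h@2): 32 holes -> [(0, 2), (0, 5), (0, 10), (0, 13), (0, 18), (0, 21), (0, 26), (0, 29), (1, 2), (1, 5), (1, 10), (1, 13), (1, 18), (1, 21), (1, 26), (1, 29), (2, 2), (2, 5), (2, 10), (2, 13), (2, 18), (2, 21), (2, 26), (2, 29), (3, 2), (3, 5), (3, 10), (3, 13), (3, 18), (3, 21), (3, 26), (3, 29)]
Holes: [(0, 2), (0, 5), (0, 10), (0, 13), (0, 18), (0, 21), (0, 26), (0, 29), (1, 2), (1, 5), (1, 10), (1, 13), (1, 18), (1, 21), (1, 26), (1, 29), (2, 2), (2, 5), (2, 10), (2, 13), (2, 18), (2, 21), (2, 26), (2, 29), (3, 2), (3, 5), (3, 10), (3, 13), (3, 18), (3, 21), (3, 26), (3, 29)]

Answer: no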